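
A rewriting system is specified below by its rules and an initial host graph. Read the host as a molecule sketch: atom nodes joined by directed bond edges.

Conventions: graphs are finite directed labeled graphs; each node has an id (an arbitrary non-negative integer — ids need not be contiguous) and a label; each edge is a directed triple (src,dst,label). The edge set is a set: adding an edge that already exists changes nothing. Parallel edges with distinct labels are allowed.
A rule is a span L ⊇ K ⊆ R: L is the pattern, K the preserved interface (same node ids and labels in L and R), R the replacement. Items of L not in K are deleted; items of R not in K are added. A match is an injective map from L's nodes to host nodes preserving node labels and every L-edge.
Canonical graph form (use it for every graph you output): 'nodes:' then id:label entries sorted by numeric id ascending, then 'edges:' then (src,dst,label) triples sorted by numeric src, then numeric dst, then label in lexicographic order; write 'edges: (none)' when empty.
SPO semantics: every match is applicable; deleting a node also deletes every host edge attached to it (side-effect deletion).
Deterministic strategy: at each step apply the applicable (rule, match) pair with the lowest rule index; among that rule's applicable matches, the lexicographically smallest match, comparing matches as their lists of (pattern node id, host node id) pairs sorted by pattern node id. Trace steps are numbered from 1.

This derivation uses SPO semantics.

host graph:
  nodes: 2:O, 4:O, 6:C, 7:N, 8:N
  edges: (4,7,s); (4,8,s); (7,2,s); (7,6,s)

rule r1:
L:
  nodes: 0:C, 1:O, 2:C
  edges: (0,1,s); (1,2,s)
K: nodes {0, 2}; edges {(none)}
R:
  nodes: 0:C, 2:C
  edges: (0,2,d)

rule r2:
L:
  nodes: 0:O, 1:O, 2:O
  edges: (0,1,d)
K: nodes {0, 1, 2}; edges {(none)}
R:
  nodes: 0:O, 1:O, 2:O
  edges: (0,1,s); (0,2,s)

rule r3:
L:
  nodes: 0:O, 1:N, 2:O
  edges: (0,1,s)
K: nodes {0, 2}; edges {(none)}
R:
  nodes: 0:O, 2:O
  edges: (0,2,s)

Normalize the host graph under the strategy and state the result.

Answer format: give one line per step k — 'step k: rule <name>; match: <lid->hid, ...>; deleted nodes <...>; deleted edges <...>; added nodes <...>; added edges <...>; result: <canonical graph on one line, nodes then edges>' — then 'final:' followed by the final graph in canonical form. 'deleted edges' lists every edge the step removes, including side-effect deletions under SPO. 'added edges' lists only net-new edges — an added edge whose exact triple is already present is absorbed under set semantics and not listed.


step 1: rule r3; match: 0->4, 1->7, 2->2; deleted nodes 7; deleted edges (4,7,s); (7,2,s); (7,6,s); added nodes (none); added edges (4,2,s); result: nodes: 2:O, 4:O, 6:C, 8:N edges: (4,2,s); (4,8,s)
step 2: rule r3; match: 0->4, 1->8, 2->2; deleted nodes 8; deleted edges (4,8,s); added nodes (none); added edges (none); result: nodes: 2:O, 4:O, 6:C edges: (4,2,s)
final:
nodes: 2:O, 4:O, 6:C
edges: (4,2,s)


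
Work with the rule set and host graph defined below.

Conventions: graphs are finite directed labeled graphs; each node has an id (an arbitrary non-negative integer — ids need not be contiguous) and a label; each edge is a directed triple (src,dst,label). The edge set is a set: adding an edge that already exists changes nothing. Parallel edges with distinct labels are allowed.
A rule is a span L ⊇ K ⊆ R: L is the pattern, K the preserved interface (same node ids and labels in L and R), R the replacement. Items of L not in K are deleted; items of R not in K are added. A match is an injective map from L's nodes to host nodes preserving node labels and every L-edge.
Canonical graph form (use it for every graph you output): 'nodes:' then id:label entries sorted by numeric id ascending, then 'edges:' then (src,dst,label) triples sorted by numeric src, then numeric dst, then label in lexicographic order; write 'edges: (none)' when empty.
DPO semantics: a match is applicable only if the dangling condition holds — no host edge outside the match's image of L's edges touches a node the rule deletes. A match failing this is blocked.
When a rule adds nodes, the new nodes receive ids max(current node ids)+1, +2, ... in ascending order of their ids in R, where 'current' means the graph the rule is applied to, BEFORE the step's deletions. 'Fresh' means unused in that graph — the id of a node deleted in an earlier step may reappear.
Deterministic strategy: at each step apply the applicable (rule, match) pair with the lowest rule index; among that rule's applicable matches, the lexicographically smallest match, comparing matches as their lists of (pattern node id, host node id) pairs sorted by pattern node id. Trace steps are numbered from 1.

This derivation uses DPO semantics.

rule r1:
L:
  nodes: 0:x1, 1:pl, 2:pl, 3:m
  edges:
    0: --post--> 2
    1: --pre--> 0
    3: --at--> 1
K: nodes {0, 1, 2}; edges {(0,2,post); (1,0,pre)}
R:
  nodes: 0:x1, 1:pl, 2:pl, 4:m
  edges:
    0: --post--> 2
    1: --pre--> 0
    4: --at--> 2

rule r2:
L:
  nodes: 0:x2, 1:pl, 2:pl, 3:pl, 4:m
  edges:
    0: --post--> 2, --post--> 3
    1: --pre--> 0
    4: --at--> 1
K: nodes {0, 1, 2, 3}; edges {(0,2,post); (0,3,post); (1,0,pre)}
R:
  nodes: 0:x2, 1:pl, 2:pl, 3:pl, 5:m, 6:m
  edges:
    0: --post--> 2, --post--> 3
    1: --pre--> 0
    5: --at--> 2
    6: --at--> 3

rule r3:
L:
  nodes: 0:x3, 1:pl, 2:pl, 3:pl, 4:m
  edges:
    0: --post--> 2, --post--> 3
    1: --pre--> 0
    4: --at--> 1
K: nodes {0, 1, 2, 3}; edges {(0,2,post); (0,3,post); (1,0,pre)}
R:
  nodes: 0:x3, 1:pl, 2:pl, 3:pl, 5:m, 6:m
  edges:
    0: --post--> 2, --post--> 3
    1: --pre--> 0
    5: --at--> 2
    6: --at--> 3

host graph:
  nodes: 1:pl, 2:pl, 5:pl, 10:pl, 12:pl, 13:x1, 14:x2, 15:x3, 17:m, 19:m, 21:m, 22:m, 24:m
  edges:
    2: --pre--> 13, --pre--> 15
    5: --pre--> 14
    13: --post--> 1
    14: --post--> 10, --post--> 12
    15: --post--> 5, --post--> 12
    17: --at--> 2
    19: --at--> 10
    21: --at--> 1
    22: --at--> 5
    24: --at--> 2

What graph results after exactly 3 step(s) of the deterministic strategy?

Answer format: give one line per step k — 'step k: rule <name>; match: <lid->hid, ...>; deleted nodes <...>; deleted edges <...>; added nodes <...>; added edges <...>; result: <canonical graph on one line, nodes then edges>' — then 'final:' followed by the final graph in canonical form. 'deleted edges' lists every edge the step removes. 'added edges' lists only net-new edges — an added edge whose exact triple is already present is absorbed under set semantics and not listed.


step 1: rule r1; match: 0->13, 1->2, 2->1, 3->17; deleted nodes 17; deleted edges (17,2,at); added nodes 25; added edges (25,1,at); result: nodes: 1:pl, 2:pl, 5:pl, 10:pl, 12:pl, 13:x1, 14:x2, 15:x3, 19:m, 21:m, 22:m, 24:m, 25:m edges: (2,13,pre); (2,15,pre); (5,14,pre); (13,1,post); (14,10,post); (14,12,post); (15,5,post); (15,12,post); (19,10,at); (21,1,at); (22,5,at); (24,2,at); (25,1,at)
step 2: rule r1; match: 0->13, 1->2, 2->1, 3->24; deleted nodes 24; deleted edges (24,2,at); added nodes 26; added edges (26,1,at); result: nodes: 1:pl, 2:pl, 5:pl, 10:pl, 12:pl, 13:x1, 14:x2, 15:x3, 19:m, 21:m, 22:m, 25:m, 26:m edges: (2,13,pre); (2,15,pre); (5,14,pre); (13,1,post); (14,10,post); (14,12,post); (15,5,post); (15,12,post); (19,10,at); (21,1,at); (22,5,at); (25,1,at); (26,1,at)
step 3: rule r2; match: 0->14, 1->5, 2->10, 3->12, 4->22; deleted nodes 22; deleted edges (22,5,at); added nodes 27, 28; added edges (27,10,at); (28,12,at); result: nodes: 1:pl, 2:pl, 5:pl, 10:pl, 12:pl, 13:x1, 14:x2, 15:x3, 19:m, 21:m, 25:m, 26:m, 27:m, 28:m edges: (2,13,pre); (2,15,pre); (5,14,pre); (13,1,post); (14,10,post); (14,12,post); (15,5,post); (15,12,post); (19,10,at); (21,1,at); (25,1,at); (26,1,at); (27,10,at); (28,12,at)
final:
nodes: 1:pl, 2:pl, 5:pl, 10:pl, 12:pl, 13:x1, 14:x2, 15:x3, 19:m, 21:m, 25:m, 26:m, 27:m, 28:m
edges: (2,13,pre); (2,15,pre); (5,14,pre); (13,1,post); (14,10,post); (14,12,post); (15,5,post); (15,12,post); (19,10,at); (21,1,at); (25,1,at); (26,1,at); (27,10,at); (28,12,at)


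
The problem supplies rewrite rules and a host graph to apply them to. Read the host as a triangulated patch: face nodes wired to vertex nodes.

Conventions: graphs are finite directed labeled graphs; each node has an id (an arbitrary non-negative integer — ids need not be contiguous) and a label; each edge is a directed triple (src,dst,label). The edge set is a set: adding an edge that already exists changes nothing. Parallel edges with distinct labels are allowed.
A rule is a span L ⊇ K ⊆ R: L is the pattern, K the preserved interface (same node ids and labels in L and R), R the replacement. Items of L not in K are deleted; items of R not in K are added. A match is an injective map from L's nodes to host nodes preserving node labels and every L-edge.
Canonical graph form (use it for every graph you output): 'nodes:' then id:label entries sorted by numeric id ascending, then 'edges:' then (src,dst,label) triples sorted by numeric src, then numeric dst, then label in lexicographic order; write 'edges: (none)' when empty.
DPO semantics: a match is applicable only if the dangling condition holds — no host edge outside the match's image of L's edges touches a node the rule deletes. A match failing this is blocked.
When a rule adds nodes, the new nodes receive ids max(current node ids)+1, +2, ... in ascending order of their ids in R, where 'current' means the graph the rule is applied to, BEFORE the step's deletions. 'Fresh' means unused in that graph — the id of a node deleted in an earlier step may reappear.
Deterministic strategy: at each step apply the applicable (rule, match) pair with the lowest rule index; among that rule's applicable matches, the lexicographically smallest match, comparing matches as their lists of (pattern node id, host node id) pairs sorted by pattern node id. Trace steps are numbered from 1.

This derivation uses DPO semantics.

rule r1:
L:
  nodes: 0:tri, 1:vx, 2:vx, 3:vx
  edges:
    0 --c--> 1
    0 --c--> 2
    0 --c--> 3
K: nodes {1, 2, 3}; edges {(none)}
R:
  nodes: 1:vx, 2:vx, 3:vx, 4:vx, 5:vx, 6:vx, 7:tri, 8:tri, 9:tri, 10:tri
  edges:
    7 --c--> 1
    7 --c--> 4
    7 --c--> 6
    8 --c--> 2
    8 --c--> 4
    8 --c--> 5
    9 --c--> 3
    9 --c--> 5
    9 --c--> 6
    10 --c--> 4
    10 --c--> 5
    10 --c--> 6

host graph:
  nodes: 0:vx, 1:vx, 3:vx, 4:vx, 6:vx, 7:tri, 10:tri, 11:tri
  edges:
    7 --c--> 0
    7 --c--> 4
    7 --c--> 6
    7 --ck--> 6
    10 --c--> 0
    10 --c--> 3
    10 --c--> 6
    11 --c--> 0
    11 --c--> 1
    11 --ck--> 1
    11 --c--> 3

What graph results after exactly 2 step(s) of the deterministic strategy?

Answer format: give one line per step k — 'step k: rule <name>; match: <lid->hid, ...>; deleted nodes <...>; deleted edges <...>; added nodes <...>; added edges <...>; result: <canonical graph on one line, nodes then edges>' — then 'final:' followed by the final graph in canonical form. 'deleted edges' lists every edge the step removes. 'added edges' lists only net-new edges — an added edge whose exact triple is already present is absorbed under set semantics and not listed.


step 1: rule r1; match: 0->10, 1->0, 2->3, 3->6; deleted nodes 10; deleted edges (10,0,c); (10,3,c); (10,6,c); added nodes 12, 13, 14, 15, 16, 17, 18; added edges (15,0,c); (15,12,c); (15,14,c); (16,3,c); (16,12,c); (16,13,c); (17,6,c); (17,13,c); (17,14,c); (18,12,c); (18,13,c); (18,14,c); result: nodes: 0:vx, 1:vx, 3:vx, 4:vx, 6:vx, 7:tri, 11:tri, 12:vx, 13:vx, 14:vx, 15:tri, 16:tri, 17:tri, 18:tri edges: (7,0,c); (7,4,c); (7,6,c); (7,6,ck); (11,0,c); (11,1,c); (11,1,ck); (11,3,c); (15,0,c); (15,12,c); (15,14,c); (16,3,c); (16,12,c); (16,13,c); (17,6,c); (17,13,c); (17,14,c); (18,12,c); (18,13,c); (18,14,c)
step 2: rule r1; match: 0->15, 1->0, 2->12, 3->14; deleted nodes 15; deleted edges (15,0,c); (15,12,c); (15,14,c); added nodes 19, 20, 21, 22, 23, 24, 25; added edges (22,0,c); (22,19,c); (22,21,c); (23,12,c); (23,19,c); (23,20,c); (24,14,c); (24,20,c); (24,21,c); (25,19,c); (25,20,c); (25,21,c); result: nodes: 0:vx, 1:vx, 3:vx, 4:vx, 6:vx, 7:tri, 11:tri, 12:vx, 13:vx, 14:vx, 16:tri, 17:tri, 18:tri, 19:vx, 20:vx, 21:vx, 22:tri, 23:tri, 24:tri, 25:tri edges: (7,0,c); (7,4,c); (7,6,c); (7,6,ck); (11,0,c); (11,1,c); (11,1,ck); (11,3,c); (16,3,c); (16,12,c); (16,13,c); (17,6,c); (17,13,c); (17,14,c); (18,12,c); (18,13,c); (18,14,c); (22,0,c); (22,19,c); (22,21,c); (23,12,c); (23,19,c); (23,20,c); (24,14,c); (24,20,c); (24,21,c); (25,19,c); (25,20,c); (25,21,c)
final:
nodes: 0:vx, 1:vx, 3:vx, 4:vx, 6:vx, 7:tri, 11:tri, 12:vx, 13:vx, 14:vx, 16:tri, 17:tri, 18:tri, 19:vx, 20:vx, 21:vx, 22:tri, 23:tri, 24:tri, 25:tri
edges: (7,0,c); (7,4,c); (7,6,c); (7,6,ck); (11,0,c); (11,1,c); (11,1,ck); (11,3,c); (16,3,c); (16,12,c); (16,13,c); (17,6,c); (17,13,c); (17,14,c); (18,12,c); (18,13,c); (18,14,c); (22,0,c); (22,19,c); (22,21,c); (23,12,c); (23,19,c); (23,20,c); (24,14,c); (24,20,c); (24,21,c); (25,19,c); (25,20,c); (25,21,c)


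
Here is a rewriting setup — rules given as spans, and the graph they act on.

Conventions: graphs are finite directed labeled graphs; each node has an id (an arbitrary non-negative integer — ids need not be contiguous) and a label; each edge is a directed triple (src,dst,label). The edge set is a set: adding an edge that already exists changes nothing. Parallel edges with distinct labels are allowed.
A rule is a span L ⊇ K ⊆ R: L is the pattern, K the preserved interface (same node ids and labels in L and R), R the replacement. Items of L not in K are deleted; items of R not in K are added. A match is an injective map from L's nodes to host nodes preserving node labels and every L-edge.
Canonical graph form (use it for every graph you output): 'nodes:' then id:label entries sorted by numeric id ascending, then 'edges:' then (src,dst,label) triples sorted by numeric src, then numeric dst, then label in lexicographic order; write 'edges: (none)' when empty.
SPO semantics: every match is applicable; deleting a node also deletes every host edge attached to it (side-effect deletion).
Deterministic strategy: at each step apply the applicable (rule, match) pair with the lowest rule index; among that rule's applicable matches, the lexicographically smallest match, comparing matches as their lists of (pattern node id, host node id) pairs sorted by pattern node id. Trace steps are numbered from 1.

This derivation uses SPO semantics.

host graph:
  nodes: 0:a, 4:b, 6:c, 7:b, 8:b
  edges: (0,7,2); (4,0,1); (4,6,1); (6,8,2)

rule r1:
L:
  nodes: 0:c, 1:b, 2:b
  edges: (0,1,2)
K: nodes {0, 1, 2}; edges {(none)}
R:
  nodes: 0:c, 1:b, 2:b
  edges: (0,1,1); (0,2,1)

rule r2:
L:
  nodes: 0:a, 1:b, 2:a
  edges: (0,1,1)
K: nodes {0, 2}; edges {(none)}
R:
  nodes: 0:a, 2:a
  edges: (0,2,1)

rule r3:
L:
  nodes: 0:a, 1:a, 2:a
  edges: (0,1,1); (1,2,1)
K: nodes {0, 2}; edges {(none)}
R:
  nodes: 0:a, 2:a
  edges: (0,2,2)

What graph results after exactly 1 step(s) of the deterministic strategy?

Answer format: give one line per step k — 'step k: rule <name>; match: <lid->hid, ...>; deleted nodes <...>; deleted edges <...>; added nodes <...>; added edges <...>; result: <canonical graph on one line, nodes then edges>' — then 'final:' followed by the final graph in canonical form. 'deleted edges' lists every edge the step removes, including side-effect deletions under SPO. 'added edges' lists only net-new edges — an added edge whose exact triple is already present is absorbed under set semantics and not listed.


step 1: rule r1; match: 0->6, 1->8, 2->4; deleted nodes (none); deleted edges (6,8,2); added nodes (none); added edges (6,4,1); (6,8,1); result: nodes: 0:a, 4:b, 6:c, 7:b, 8:b edges: (0,7,2); (4,0,1); (4,6,1); (6,4,1); (6,8,1)
final:
nodes: 0:a, 4:b, 6:c, 7:b, 8:b
edges: (0,7,2); (4,0,1); (4,6,1); (6,4,1); (6,8,1)


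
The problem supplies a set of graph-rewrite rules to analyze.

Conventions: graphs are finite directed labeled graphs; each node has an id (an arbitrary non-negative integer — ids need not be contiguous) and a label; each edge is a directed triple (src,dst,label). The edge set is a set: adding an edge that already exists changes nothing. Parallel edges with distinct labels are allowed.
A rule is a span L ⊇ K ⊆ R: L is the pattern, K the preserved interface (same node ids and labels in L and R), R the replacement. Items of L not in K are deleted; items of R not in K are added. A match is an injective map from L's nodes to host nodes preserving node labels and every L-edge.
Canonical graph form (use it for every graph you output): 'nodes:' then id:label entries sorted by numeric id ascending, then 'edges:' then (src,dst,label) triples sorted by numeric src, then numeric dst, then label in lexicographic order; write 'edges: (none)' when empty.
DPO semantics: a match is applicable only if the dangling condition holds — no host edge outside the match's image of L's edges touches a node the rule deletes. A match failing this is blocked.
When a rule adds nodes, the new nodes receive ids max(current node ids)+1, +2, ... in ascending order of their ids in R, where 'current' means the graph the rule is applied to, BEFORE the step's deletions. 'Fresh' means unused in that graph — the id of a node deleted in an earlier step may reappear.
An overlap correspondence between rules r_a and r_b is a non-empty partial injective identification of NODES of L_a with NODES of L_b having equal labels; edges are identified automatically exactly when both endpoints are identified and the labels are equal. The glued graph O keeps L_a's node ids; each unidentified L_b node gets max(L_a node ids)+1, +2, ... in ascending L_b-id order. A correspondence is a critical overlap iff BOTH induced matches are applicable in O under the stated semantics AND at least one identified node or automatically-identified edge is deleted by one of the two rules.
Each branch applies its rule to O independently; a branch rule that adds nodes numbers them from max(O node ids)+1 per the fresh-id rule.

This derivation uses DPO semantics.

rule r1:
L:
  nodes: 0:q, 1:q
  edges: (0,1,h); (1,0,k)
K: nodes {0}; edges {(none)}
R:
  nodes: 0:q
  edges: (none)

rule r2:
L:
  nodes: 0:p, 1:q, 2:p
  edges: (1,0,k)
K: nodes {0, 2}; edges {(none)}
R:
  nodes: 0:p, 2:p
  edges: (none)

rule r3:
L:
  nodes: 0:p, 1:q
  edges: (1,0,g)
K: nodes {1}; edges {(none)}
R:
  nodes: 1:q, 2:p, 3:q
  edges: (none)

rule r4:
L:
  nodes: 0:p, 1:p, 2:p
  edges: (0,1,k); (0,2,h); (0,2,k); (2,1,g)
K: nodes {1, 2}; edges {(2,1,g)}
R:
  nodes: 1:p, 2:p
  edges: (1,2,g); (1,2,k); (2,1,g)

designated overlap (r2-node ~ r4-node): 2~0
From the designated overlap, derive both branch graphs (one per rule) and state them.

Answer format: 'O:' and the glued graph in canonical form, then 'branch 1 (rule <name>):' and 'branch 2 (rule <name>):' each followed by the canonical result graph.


O:
nodes: 0:p, 1:q, 2:p, 3:p, 4:p
edges: (1,0,k); (2,3,k); (2,4,h); (2,4,k); (4,3,g)
branch 1 (rule r2):
nodes: 0:p, 2:p, 3:p, 4:p
edges: (2,3,k); (2,4,h); (2,4,k); (4,3,g)
branch 2 (rule r4):
nodes: 0:p, 1:q, 3:p, 4:p
edges: (1,0,k); (3,4,g); (3,4,k); (4,3,g)


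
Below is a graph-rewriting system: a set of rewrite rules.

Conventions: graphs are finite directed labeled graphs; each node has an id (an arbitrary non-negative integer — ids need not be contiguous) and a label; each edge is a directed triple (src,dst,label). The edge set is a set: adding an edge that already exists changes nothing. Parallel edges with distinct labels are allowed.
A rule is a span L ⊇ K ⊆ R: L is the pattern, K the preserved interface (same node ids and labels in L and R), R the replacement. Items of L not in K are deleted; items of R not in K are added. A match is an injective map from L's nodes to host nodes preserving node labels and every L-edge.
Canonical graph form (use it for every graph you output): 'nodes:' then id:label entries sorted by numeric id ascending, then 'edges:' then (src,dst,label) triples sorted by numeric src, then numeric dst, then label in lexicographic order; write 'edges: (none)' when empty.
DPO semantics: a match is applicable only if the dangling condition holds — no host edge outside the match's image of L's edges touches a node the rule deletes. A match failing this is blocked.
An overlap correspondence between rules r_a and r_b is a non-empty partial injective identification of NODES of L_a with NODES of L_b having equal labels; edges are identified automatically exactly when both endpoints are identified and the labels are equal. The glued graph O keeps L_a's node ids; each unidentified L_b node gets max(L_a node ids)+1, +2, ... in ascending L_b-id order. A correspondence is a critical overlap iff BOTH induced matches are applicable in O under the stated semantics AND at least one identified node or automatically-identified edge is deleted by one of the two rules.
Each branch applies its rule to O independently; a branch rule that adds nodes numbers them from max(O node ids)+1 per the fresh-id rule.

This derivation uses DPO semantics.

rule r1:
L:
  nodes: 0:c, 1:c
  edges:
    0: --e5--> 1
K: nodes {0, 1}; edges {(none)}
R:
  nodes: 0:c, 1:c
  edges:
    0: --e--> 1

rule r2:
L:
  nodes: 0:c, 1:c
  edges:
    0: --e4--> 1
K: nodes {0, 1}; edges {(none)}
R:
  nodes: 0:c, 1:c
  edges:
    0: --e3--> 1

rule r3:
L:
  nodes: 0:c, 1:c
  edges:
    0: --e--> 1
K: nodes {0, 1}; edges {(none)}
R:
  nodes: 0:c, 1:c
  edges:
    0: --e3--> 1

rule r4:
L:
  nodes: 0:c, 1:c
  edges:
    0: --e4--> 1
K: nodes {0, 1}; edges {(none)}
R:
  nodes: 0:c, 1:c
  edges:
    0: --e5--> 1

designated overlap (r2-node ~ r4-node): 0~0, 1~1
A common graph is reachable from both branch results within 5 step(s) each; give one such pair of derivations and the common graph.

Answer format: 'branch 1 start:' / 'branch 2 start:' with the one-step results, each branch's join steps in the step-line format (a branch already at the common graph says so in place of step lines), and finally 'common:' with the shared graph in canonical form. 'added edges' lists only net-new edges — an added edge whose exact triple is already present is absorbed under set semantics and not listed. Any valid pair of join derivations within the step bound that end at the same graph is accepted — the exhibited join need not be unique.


branch 1 start:
nodes: 0:c, 1:c
edges: (0,1,e3)
branch 2 start:
nodes: 0:c, 1:c
edges: (0,1,e5)
branch 1: already at the common graph (0 steps)
branch 2 step 1: rule r1; match: 0->0, 1->1; deleted nodes (none); deleted edges (0,1,e5); added nodes (none); added edges (0,1,e); result: nodes: 0:c, 1:c edges: (0,1,e)
branch 2 step 2: rule r3; match: 0->0, 1->1; deleted nodes (none); deleted edges (0,1,e); added nodes (none); added edges (0,1,e3); result: nodes: 0:c, 1:c edges: (0,1,e3)
common:
nodes: 0:c, 1:c
edges: (0,1,e3)


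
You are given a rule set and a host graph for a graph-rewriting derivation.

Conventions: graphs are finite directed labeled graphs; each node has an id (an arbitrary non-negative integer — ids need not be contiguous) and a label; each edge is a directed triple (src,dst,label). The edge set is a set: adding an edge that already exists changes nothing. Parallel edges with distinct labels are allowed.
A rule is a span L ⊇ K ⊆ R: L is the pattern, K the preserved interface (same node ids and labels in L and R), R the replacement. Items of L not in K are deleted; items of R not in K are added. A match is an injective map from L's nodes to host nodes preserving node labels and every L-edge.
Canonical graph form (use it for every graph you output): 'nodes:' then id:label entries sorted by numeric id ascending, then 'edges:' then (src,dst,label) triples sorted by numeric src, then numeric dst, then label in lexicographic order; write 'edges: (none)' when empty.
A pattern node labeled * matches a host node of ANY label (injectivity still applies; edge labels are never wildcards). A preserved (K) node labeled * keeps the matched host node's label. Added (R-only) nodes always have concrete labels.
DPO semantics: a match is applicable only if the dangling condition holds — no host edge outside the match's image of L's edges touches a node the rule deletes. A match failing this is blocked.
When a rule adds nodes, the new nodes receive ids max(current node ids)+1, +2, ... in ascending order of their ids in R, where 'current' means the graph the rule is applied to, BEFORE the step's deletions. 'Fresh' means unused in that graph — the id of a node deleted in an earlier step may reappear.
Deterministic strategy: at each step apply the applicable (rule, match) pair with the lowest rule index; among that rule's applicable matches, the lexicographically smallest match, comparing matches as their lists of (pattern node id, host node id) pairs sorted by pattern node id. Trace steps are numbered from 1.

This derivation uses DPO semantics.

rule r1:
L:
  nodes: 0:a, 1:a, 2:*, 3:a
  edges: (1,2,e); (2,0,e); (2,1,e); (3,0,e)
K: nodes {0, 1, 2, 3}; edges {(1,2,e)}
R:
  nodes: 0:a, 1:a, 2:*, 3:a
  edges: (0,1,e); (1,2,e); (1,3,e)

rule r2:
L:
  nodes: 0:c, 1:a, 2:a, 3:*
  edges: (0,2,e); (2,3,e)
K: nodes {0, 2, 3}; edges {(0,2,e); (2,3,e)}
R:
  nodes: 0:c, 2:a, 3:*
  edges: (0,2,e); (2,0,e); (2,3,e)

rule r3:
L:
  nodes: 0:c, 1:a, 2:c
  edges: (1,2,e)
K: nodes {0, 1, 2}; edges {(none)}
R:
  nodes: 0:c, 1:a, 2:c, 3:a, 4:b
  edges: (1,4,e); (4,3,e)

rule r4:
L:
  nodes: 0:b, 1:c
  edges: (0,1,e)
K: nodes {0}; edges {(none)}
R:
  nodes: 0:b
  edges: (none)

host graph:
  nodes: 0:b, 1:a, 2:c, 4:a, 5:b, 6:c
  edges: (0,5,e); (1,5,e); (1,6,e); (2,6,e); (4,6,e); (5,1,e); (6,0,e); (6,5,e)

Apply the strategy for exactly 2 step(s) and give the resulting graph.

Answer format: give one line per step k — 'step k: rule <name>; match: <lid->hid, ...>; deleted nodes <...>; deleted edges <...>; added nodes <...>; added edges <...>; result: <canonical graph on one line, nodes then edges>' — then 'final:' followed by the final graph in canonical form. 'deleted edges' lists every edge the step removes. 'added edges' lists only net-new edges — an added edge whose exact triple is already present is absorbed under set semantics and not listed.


step 1: rule r3; match: 0->2, 1->1, 2->6; deleted nodes (none); deleted edges (1,6,e); added nodes 7, 8; added edges (1,8,e); (8,7,e); result: nodes: 0:b, 1:a, 2:c, 4:a, 5:b, 6:c, 7:a, 8:b edges: (0,5,e); (1,5,e); (1,8,e); (2,6,e); (4,6,e); (5,1,e); (6,0,e); (6,5,e); (8,7,e)
step 2: rule r3; match: 0->2, 1->4, 2->6; deleted nodes (none); deleted edges (4,6,e); added nodes 9, 10; added edges (4,10,e); (10,9,e); result: nodes: 0:b, 1:a, 2:c, 4:a, 5:b, 6:c, 7:a, 8:b, 9:a, 10:b edges: (0,5,e); (1,5,e); (1,8,e); (2,6,e); (4,10,e); (5,1,e); (6,0,e); (6,5,e); (8,7,e); (10,9,e)
final:
nodes: 0:b, 1:a, 2:c, 4:a, 5:b, 6:c, 7:a, 8:b, 9:a, 10:b
edges: (0,5,e); (1,5,e); (1,8,e); (2,6,e); (4,10,e); (5,1,e); (6,0,e); (6,5,e); (8,7,e); (10,9,e)


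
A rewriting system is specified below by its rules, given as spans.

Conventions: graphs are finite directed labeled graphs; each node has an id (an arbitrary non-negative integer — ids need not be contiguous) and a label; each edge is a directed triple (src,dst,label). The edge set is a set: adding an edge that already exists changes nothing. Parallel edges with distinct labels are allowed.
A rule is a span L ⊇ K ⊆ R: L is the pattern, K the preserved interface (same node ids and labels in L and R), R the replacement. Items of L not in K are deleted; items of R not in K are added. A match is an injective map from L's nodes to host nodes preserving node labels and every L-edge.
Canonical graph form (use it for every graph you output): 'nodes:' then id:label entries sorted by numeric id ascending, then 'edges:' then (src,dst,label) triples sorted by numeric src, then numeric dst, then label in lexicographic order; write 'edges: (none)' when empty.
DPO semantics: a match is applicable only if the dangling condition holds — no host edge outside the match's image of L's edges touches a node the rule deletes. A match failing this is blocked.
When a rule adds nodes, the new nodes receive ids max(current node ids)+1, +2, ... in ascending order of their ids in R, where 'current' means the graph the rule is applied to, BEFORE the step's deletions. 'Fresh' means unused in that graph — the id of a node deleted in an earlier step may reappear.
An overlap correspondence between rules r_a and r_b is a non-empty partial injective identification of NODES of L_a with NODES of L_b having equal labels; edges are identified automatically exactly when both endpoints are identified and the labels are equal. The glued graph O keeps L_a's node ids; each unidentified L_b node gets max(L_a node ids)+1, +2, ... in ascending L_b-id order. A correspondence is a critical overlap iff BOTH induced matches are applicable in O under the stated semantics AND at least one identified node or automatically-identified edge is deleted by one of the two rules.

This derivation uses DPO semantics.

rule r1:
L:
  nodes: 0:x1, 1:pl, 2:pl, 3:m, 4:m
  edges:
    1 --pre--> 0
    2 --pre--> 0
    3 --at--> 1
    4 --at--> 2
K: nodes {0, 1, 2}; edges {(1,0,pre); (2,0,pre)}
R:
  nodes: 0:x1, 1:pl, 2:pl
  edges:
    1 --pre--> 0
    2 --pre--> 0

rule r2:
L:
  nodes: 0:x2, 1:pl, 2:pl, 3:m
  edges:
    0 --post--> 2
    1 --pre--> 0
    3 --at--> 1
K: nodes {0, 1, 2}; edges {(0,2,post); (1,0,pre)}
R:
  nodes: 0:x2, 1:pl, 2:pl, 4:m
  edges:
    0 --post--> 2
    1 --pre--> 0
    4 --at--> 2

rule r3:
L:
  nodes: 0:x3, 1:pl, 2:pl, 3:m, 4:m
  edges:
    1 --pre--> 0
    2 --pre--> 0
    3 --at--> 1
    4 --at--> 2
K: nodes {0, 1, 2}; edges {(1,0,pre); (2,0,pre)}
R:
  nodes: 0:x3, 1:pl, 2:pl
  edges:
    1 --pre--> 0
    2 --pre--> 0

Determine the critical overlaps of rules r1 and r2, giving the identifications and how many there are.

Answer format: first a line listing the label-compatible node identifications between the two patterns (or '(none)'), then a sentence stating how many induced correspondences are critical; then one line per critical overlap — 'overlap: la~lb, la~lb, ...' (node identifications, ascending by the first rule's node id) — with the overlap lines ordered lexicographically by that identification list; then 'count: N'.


label-compatible node identifications between L(r1) and L(r2): 1~1, 1~2, 2~1, 2~2, 3~3, 4~3
4 of the induced correspondences are critical overlaps of r1 and r2.
overlap: 1~1, 2~2, 3~3
overlap: 1~1, 3~3
overlap: 1~2, 2~1, 4~3
overlap: 2~1, 4~3
count: 4


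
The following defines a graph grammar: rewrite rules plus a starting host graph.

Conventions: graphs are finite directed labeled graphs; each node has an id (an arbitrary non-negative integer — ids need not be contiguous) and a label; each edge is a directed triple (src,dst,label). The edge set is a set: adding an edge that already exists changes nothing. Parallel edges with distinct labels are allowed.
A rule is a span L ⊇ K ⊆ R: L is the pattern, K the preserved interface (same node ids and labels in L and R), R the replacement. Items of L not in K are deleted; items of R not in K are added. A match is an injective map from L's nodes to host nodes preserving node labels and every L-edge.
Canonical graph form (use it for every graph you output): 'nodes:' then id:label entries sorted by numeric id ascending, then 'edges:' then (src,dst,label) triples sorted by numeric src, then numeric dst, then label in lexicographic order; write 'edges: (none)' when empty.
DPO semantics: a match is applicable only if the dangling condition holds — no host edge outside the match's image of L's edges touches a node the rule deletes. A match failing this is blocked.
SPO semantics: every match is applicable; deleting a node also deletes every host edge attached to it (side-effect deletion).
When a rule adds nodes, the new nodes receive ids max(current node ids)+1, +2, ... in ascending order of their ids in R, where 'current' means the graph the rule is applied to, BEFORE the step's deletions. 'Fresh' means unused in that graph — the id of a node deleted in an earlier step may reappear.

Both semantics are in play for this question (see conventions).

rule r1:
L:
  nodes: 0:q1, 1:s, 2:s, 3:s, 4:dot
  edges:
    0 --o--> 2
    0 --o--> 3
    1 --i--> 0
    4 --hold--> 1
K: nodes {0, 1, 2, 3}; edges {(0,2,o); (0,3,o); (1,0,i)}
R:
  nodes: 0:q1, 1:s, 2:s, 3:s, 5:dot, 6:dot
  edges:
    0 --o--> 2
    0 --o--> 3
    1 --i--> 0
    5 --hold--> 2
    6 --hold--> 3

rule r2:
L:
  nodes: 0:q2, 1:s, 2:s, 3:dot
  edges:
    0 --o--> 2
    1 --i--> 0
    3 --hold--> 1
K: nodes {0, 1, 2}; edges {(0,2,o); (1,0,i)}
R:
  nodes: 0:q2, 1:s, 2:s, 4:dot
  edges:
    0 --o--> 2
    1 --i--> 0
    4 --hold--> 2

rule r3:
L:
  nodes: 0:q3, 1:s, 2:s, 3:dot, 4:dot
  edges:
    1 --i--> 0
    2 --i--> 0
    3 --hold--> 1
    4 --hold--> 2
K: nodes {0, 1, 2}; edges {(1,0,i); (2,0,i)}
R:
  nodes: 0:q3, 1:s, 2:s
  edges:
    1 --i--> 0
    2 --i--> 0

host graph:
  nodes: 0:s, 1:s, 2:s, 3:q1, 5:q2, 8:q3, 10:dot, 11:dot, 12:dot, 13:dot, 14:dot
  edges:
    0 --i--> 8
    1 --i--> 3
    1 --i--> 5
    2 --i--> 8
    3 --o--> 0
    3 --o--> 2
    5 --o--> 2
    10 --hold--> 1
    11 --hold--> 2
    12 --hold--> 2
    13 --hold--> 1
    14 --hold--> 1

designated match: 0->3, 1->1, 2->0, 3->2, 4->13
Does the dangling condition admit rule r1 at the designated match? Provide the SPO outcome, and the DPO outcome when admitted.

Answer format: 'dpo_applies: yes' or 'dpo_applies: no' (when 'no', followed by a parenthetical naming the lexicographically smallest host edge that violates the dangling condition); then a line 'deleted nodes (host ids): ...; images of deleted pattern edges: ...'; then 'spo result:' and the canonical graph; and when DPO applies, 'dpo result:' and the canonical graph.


dpo_applies: yes
deleted nodes (host ids): 13; images of deleted pattern edges: (13,1,hold)
spo result:
nodes: 0:s, 1:s, 2:s, 3:q1, 5:q2, 8:q3, 10:dot, 11:dot, 12:dot, 14:dot, 15:dot, 16:dot
edges: (0,8,i); (1,3,i); (1,5,i); (2,8,i); (3,0,o); (3,2,o); (5,2,o); (10,1,hold); (11,2,hold); (12,2,hold); (14,1,hold); (15,0,hold); (16,2,hold)
dpo result:
nodes: 0:s, 1:s, 2:s, 3:q1, 5:q2, 8:q3, 10:dot, 11:dot, 12:dot, 14:dot, 15:dot, 16:dot
edges: (0,8,i); (1,3,i); (1,5,i); (2,8,i); (3,0,o); (3,2,o); (5,2,o); (10,1,hold); (11,2,hold); (12,2,hold); (14,1,hold); (15,0,hold); (16,2,hold)


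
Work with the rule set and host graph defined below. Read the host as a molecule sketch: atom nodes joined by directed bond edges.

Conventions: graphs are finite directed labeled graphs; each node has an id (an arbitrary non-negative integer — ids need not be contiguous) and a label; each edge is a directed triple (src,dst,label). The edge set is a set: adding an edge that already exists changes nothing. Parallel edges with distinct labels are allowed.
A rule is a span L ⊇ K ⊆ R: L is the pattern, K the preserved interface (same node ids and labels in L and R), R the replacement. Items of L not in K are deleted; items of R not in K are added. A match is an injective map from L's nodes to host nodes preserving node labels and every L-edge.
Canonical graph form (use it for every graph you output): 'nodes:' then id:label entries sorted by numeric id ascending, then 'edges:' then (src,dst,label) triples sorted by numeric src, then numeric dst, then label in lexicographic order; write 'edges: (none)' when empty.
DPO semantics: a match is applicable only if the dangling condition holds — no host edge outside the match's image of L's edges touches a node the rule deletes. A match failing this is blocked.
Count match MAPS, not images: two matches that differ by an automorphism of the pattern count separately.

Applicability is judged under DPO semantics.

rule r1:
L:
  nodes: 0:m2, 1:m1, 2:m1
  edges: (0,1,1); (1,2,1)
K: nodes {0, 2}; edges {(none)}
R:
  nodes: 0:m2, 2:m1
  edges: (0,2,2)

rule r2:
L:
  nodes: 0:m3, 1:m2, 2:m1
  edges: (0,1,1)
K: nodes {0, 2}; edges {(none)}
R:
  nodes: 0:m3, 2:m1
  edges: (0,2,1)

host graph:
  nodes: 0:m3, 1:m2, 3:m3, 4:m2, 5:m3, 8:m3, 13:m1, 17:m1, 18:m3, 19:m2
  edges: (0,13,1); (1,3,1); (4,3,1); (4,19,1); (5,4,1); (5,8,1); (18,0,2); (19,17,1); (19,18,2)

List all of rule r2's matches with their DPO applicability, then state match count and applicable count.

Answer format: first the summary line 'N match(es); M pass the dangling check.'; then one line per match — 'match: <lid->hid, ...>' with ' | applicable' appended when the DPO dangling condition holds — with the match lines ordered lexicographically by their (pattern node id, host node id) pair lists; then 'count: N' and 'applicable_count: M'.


2 match(es); 0 pass the dangling check.
match: 0->5, 1->4, 2->13
match: 0->5, 1->4, 2->17
count: 2
applicable_count: 0


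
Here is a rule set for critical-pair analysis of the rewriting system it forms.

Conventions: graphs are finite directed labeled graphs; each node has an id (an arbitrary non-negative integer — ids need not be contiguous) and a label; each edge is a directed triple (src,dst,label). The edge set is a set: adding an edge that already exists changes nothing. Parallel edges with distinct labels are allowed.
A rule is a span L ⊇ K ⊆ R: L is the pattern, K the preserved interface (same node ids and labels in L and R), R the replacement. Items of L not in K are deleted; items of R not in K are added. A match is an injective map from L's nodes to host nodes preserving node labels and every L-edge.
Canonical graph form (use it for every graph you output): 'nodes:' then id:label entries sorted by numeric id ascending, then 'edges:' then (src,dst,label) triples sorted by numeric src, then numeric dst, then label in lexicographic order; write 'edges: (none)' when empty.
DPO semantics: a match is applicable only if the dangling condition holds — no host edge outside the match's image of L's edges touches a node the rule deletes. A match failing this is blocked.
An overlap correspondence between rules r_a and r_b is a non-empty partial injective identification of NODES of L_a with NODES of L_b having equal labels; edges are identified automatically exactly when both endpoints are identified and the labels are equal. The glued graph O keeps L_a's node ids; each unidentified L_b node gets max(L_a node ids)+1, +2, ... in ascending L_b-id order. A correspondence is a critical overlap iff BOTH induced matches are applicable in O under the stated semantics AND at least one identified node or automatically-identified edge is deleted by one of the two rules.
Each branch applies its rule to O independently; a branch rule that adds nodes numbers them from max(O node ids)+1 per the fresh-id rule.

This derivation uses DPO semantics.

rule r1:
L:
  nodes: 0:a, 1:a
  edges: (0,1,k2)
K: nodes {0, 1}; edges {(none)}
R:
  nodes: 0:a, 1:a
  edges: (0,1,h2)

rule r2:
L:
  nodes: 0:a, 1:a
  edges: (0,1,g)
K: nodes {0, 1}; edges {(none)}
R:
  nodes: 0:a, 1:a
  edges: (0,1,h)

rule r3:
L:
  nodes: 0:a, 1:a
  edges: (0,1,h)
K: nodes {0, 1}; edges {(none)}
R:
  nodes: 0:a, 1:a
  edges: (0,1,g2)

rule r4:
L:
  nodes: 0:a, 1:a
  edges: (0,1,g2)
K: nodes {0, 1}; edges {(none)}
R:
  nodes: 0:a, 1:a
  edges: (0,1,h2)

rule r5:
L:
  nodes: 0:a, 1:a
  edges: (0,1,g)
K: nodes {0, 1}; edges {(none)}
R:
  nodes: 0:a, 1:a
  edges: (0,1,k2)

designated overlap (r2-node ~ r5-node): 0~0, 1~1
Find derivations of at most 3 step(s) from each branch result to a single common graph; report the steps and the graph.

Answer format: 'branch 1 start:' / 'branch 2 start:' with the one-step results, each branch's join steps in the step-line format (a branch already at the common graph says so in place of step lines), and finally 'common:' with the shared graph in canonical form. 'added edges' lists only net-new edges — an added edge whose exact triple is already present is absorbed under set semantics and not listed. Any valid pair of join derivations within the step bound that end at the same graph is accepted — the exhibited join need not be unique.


branch 1 start:
nodes: 0:a, 1:a
edges: (0,1,h)
branch 2 start:
nodes: 0:a, 1:a
edges: (0,1,k2)
branch 1 step 1: rule r3; match: 0->0, 1->1; deleted nodes (none); deleted edges (0,1,h); added nodes (none); added edges (0,1,g2); result: nodes: 0:a, 1:a edges: (0,1,g2)
branch 1 step 2: rule r4; match: 0->0, 1->1; deleted nodes (none); deleted edges (0,1,g2); added nodes (none); added edges (0,1,h2); result: nodes: 0:a, 1:a edges: (0,1,h2)
branch 2 step 1: rule r1; match: 0->0, 1->1; deleted nodes (none); deleted edges (0,1,k2); added nodes (none); added edges (0,1,h2); result: nodes: 0:a, 1:a edges: (0,1,h2)
common:
nodes: 0:a, 1:a
edges: (0,1,h2)
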